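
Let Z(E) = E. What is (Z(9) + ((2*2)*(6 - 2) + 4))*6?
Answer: 174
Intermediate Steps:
(Z(9) + ((2*2)*(6 - 2) + 4))*6 = (9 + ((2*2)*(6 - 2) + 4))*6 = (9 + (4*4 + 4))*6 = (9 + (16 + 4))*6 = (9 + 20)*6 = 29*6 = 174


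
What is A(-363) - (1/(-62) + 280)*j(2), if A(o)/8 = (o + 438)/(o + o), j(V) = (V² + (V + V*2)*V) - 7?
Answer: -18910151/7502 ≈ -2520.7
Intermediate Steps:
j(V) = -7 + 4*V² (j(V) = (V² + (V + 2*V)*V) - 7 = (V² + (3*V)*V) - 7 = (V² + 3*V²) - 7 = 4*V² - 7 = -7 + 4*V²)
A(o) = 4*(438 + o)/o (A(o) = 8*((o + 438)/(o + o)) = 8*((438 + o)/((2*o))) = 8*((438 + o)*(1/(2*o))) = 8*((438 + o)/(2*o)) = 4*(438 + o)/o)
A(-363) - (1/(-62) + 280)*j(2) = (4 + 1752/(-363)) - (1/(-62) + 280)*(-7 + 4*2²) = (4 + 1752*(-1/363)) - (-1/62 + 280)*(-7 + 4*4) = (4 - 584/121) - 17359*(-7 + 16)/62 = -100/121 - 17359*9/62 = -100/121 - 1*156231/62 = -100/121 - 156231/62 = -18910151/7502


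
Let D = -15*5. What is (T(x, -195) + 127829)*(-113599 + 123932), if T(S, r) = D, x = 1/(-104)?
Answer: 1320082082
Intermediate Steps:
D = -75
x = -1/104 ≈ -0.0096154
T(S, r) = -75
(T(x, -195) + 127829)*(-113599 + 123932) = (-75 + 127829)*(-113599 + 123932) = 127754*10333 = 1320082082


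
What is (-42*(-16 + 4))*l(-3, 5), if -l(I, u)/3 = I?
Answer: 4536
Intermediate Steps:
l(I, u) = -3*I
(-42*(-16 + 4))*l(-3, 5) = (-42*(-16 + 4))*(-3*(-3)) = -42*(-12)*9 = 504*9 = 4536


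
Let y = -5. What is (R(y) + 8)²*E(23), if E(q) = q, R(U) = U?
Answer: 207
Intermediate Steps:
(R(y) + 8)²*E(23) = (-5 + 8)²*23 = 3²*23 = 9*23 = 207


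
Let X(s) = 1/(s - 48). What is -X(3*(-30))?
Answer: 1/138 ≈ 0.0072464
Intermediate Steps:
X(s) = 1/(-48 + s)
-X(3*(-30)) = -1/(-48 + 3*(-30)) = -1/(-48 - 90) = -1/(-138) = -1*(-1/138) = 1/138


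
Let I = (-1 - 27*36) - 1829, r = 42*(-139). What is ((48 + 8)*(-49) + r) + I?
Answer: -11384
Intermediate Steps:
r = -5838
I = -2802 (I = (-1 - 972) - 1829 = -973 - 1829 = -2802)
((48 + 8)*(-49) + r) + I = ((48 + 8)*(-49) - 5838) - 2802 = (56*(-49) - 5838) - 2802 = (-2744 - 5838) - 2802 = -8582 - 2802 = -11384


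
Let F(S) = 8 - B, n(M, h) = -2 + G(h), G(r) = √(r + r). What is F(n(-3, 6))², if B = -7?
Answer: 225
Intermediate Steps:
G(r) = √2*√r (G(r) = √(2*r) = √2*√r)
n(M, h) = -2 + √2*√h
F(S) = 15 (F(S) = 8 - 1*(-7) = 8 + 7 = 15)
F(n(-3, 6))² = 15² = 225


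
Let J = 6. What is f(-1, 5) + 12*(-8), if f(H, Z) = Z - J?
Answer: -97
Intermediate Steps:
f(H, Z) = -6 + Z (f(H, Z) = Z - 1*6 = Z - 6 = -6 + Z)
f(-1, 5) + 12*(-8) = (-6 + 5) + 12*(-8) = -1 - 96 = -97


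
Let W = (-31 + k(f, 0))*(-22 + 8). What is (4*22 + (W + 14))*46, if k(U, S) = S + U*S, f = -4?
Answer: 24656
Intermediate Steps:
k(U, S) = S + S*U
W = 434 (W = (-31 + 0*(1 - 4))*(-22 + 8) = (-31 + 0*(-3))*(-14) = (-31 + 0)*(-14) = -31*(-14) = 434)
(4*22 + (W + 14))*46 = (4*22 + (434 + 14))*46 = (88 + 448)*46 = 536*46 = 24656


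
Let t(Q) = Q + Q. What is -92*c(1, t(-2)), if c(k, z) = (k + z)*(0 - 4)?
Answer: -1104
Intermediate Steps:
t(Q) = 2*Q
c(k, z) = -4*k - 4*z (c(k, z) = (k + z)*(-4) = -4*k - 4*z)
-92*c(1, t(-2)) = -92*(-4*1 - 8*(-2)) = -92*(-4 - 4*(-4)) = -92*(-4 + 16) = -92*12 = -1104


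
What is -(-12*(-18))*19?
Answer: -4104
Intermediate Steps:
-(-12*(-18))*19 = -216*19 = -1*4104 = -4104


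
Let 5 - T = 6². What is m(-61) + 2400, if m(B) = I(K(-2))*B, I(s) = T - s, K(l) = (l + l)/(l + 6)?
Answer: 4230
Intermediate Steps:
T = -31 (T = 5 - 1*6² = 5 - 1*36 = 5 - 36 = -31)
K(l) = 2*l/(6 + l) (K(l) = (2*l)/(6 + l) = 2*l/(6 + l))
I(s) = -31 - s
m(B) = -30*B (m(B) = (-31 - 2*(-2)/(6 - 2))*B = (-31 - 2*(-2)/4)*B = (-31 - 1*(-1))*B = (-31 + 1)*B = -30*B)
m(-61) + 2400 = -30*(-61) + 2400 = 1830 + 2400 = 4230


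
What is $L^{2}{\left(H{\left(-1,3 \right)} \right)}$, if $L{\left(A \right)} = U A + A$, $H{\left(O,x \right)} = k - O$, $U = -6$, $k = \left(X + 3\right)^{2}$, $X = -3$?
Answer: $25$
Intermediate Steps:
$k = 0$ ($k = \left(-3 + 3\right)^{2} = 0^{2} = 0$)
$H{\left(O,x \right)} = - O$ ($H{\left(O,x \right)} = 0 - O = - O$)
$L{\left(A \right)} = - 5 A$ ($L{\left(A \right)} = - 6 A + A = - 5 A$)
$L^{2}{\left(H{\left(-1,3 \right)} \right)} = \left(- 5 \left(\left(-1\right) \left(-1\right)\right)\right)^{2} = \left(\left(-5\right) 1\right)^{2} = \left(-5\right)^{2} = 25$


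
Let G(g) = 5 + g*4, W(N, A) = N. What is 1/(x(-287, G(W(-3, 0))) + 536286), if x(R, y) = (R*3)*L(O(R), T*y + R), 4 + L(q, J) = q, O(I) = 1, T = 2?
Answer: 1/538869 ≈ 1.8557e-6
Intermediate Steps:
L(q, J) = -4 + q
G(g) = 5 + 4*g
x(R, y) = -9*R (x(R, y) = (R*3)*(-4 + 1) = (3*R)*(-3) = -9*R)
1/(x(-287, G(W(-3, 0))) + 536286) = 1/(-9*(-287) + 536286) = 1/(2583 + 536286) = 1/538869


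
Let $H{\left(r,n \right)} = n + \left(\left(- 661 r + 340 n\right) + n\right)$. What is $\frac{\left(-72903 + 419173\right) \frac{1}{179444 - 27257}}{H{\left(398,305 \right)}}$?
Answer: $- \frac{173135}{12081212808} \approx -1.4331 \cdot 10^{-5}$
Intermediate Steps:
$H{\left(r,n \right)} = - 661 r + 342 n$ ($H{\left(r,n \right)} = n + \left(- 661 r + 341 n\right) = - 661 r + 342 n$)
$\frac{\left(-72903 + 419173\right) \frac{1}{179444 - 27257}}{H{\left(398,305 \right)}} = \frac{\left(-72903 + 419173\right) \frac{1}{179444 - 27257}}{\left(-661\right) 398 + 342 \cdot 305} = \frac{346270 \cdot \frac{1}{152187}}{-263078 + 104310} = \frac{346270 \cdot \frac{1}{152187}}{-158768} = \frac{346270}{152187} \left(- \frac{1}{158768}\right) = - \frac{173135}{12081212808}$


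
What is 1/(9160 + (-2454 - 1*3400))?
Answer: 1/3306 ≈ 0.00030248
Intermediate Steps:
1/(9160 + (-2454 - 1*3400)) = 1/(9160 + (-2454 - 3400)) = 1/(9160 - 5854) = 1/3306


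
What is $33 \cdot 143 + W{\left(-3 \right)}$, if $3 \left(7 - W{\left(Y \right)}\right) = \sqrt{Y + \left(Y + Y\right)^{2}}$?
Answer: $4726 - \frac{\sqrt{33}}{3} \approx 4724.1$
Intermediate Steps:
$W{\left(Y \right)} = 7 - \frac{\sqrt{Y + 4 Y^{2}}}{3}$ ($W{\left(Y \right)} = 7 - \frac{\sqrt{Y + \left(Y + Y\right)^{2}}}{3} = 7 - \frac{\sqrt{Y + \left(2 Y\right)^{2}}}{3} = 7 - \frac{\sqrt{Y + 4 Y^{2}}}{3}$)
$33 \cdot 143 + W{\left(-3 \right)} = 33 \cdot 143 + \left(7 - \frac{\sqrt{- 3 \left(1 + 4 \left(-3\right)\right)}}{3}\right) = 4719 + \left(7 - \frac{\sqrt{- 3 \left(1 - 12\right)}}{3}\right) = 4719 + \left(7 - \frac{\sqrt{\left(-3\right) \left(-11\right)}}{3}\right) = 4719 + \left(7 - \frac{\sqrt{33}}{3}\right) = 4726 - \frac{\sqrt{33}}{3}$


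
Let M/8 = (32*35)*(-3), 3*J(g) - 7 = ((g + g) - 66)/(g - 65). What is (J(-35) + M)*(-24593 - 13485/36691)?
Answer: 1818959587721168/2751825 ≈ 6.6100e+8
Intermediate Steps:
J(g) = 7/3 + (-66 + 2*g)/(3*(-65 + g)) (J(g) = 7/3 + (((g + g) - 66)/(g - 65))/3 = 7/3 + ((2*g - 66)/(-65 + g))/3 = 7/3 + ((-66 + 2*g)/(-65 + g))/3 = 7/3 + (-66 + 2*g)/(3*(-65 + g)))
M = -26880 (M = 8*((32*35)*(-3)) = 8*(1120*(-3)) = 8*(-3360) = -26880)
(J(-35) + M)*(-24593 - 13485/36691) = ((-521 + 9*(-35))/(3*(-65 - 35)) - 26880)*(-24593 - 13485/36691) = ((⅓)*(-521 - 315)/(-100) - 26880)*(-24593 - 13485*1/36691) = ((⅓)*(-1/100)*(-836) - 26880)*(-24593 - 13485/36691) = (209/75 - 26880)*(-902355248/36691) = -2015791/75*(-902355248/36691) = 1818959587721168/2751825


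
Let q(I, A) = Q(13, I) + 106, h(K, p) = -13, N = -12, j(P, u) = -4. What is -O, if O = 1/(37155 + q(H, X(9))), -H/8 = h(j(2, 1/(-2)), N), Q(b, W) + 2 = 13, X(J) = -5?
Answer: -1/37272 ≈ -2.6830e-5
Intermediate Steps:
Q(b, W) = 11 (Q(b, W) = -2 + 13 = 11)
H = 104 (H = -8*(-13) = 104)
q(I, A) = 117 (q(I, A) = 11 + 106 = 117)
O = 1/37272 (O = 1/(37155 + 117) = 1/37272 ≈ 2.6830e-5)
-O = -1*1/37272 = -1/37272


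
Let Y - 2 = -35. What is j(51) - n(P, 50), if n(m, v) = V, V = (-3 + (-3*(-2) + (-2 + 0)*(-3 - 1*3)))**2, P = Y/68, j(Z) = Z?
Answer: -174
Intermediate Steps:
Y = -33 (Y = 2 - 35 = -33)
P = -33/68 ≈ -0.48529
V = 225 (V = (-3 + (6 - 2*(-3 - 3)))**2 = (-3 + (6 - 2*(-6)))**2 = (-3 + (6 + 12))**2 = (-3 + 18)**2 = 15**2 = 225)
n(m, v) = 225
j(51) - n(P, 50) = 51 - 1*225 = 51 - 225 = -174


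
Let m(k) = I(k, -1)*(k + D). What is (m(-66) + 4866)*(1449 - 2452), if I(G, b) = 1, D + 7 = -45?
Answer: -4762244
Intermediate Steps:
D = -52 (D = -7 - 45 = -52)
m(k) = -52 + k (m(k) = 1*(k - 52) = 1*(-52 + k) = -52 + k)
(m(-66) + 4866)*(1449 - 2452) = ((-52 - 66) + 4866)*(1449 - 2452) = (-118 + 4866)*(-1003) = 4748*(-1003) = -4762244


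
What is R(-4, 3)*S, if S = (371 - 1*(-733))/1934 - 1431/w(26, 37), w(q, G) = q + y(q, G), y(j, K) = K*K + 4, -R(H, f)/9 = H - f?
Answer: -38526327/1352833 ≈ -28.478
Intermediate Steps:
R(H, f) = -9*H + 9*f (R(H, f) = -9*(H - f) = -9*H + 9*f)
y(j, K) = 4 + K**2 (y(j, K) = K**2 + 4 = 4 + K**2)
w(q, G) = 4 + q + G**2 (w(q, G) = q + (4 + G**2) = 4 + q + G**2)
S = -611529/1352833 (S = (371 - 1*(-733))/1934 - 1431/(4 + 26 + 37**2) = (371 + 733)*(1/1934) - 1431/(4 + 26 + 1369) = 1104*(1/1934) - 1431/1399 = 552/967 - 1431*1/1399 = 552/967 - 1431/1399 = -611529/1352833 ≈ -0.45204)
R(-4, 3)*S = (-9*(-4) + 9*3)*(-611529/1352833) = (36 + 27)*(-611529/1352833) = 63*(-611529/1352833) = -38526327/1352833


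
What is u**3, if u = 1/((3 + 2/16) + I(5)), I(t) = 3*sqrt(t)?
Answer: -948736/91733851 + 11685888*sqrt(5)/2293346275 ≈ 0.0010518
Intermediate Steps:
u = 1/(25/8 + 3*sqrt(5)) (u = 1/((3 + 2/16) + 3*sqrt(5)) = 1/((3 + 2*(1/16)) + 3*sqrt(5)) = 1/((3 + 1/8) + 3*sqrt(5)) = 1/(25/8 + 3*sqrt(5)) ≈ 0.10170)
u**3 = (-40/451 + 192*sqrt(5)/2255)**3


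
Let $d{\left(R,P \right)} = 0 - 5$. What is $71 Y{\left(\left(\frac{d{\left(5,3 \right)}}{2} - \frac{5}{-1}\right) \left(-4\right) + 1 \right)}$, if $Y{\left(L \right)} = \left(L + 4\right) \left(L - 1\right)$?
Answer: $3550$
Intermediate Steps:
$d{\left(R,P \right)} = -5$ ($d{\left(R,P \right)} = 0 - 5 = -5$)
$Y{\left(L \right)} = \left(-1 + L\right) \left(4 + L\right)$ ($Y{\left(L \right)} = \left(4 + L\right) \left(-1 + L\right) = \left(-1 + L\right) \left(4 + L\right)$)
$71 Y{\left(\left(\frac{d{\left(5,3 \right)}}{2} - \frac{5}{-1}\right) \left(-4\right) + 1 \right)} = 71 \left(-4 + \left(\left(- \frac{5}{2} - \frac{5}{-1}\right) \left(-4\right) + 1\right)^{2} + 3 \left(\left(- \frac{5}{2} - \frac{5}{-1}\right) \left(-4\right) + 1\right)\right) = 71 \left(-4 + \left(\left(\left(-5\right) \frac{1}{2} - -5\right) \left(-4\right) + 1\right)^{2} + 3 \left(\left(\left(-5\right) \frac{1}{2} - -5\right) \left(-4\right) + 1\right)\right) = 71 \left(-4 + \left(\left(- \frac{5}{2} + 5\right) \left(-4\right) + 1\right)^{2} + 3 \left(\left(- \frac{5}{2} + 5\right) \left(-4\right) + 1\right)\right) = 71 \left(-4 + \left(\frac{5}{2} \left(-4\right) + 1\right)^{2} + 3 \left(\frac{5}{2} \left(-4\right) + 1\right)\right) = 71 \left(-4 + \left(-10 + 1\right)^{2} + 3 \left(-10 + 1\right)\right) = 71 \left(-4 + \left(-9\right)^{2} + 3 \left(-9\right)\right) = 71 \left(-4 + 81 - 27\right) = 71 \cdot 50 = 3550$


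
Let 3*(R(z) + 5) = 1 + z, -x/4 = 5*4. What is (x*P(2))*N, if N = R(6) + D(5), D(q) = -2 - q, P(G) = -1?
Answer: -2320/3 ≈ -773.33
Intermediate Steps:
x = -80 (x = -20*4 = -4*20 = -80)
R(z) = -14/3 + z/3 (R(z) = -5 + (1 + z)/3 = -5 + (1/3 + z/3) = -14/3 + z/3)
N = -29/3 (N = (-14/3 + (1/3)*6) + (-2 - 1*5) = (-14/3 + 2) + (-2 - 5) = -8/3 - 7 = -29/3 ≈ -9.6667)
(x*P(2))*N = -80*(-1)*(-29/3) = 80*(-29/3) = -2320/3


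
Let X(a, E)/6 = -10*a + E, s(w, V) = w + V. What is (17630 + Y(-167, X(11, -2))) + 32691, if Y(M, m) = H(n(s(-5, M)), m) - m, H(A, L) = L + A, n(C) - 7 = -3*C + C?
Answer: 50672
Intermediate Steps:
s(w, V) = V + w
n(C) = 7 - 2*C (n(C) = 7 + (-3*C + C) = 7 - 2*C)
H(A, L) = A + L
X(a, E) = -60*a + 6*E (X(a, E) = 6*(-10*a + E) = 6*(E - 10*a) = -60*a + 6*E)
Y(M, m) = 17 - 2*M (Y(M, m) = ((7 - 2*(M - 5)) + m) - m = ((7 - 2*(-5 + M)) + m) - m = ((7 + (10 - 2*M)) + m) - m = ((17 - 2*M) + m) - m = (17 + m - 2*M) - m = 17 - 2*M)
(17630 + Y(-167, X(11, -2))) + 32691 = (17630 + (17 - 2*(-167))) + 32691 = (17630 + (17 + 334)) + 32691 = (17630 + 351) + 32691 = 17981 + 32691 = 50672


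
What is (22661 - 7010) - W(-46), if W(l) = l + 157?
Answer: 15540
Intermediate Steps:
W(l) = 157 + l
(22661 - 7010) - W(-46) = (22661 - 7010) - (157 - 46) = 15651 - 1*111 = 15651 - 111 = 15540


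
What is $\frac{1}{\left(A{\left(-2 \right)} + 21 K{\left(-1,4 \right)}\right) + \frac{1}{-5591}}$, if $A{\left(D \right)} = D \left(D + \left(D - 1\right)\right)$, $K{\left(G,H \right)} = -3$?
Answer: $- \frac{5591}{296324} \approx -0.018868$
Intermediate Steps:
$A{\left(D \right)} = D \left(-1 + 2 D\right)$ ($A{\left(D \right)} = D \left(D + \left(-1 + D\right)\right) = D \left(-1 + 2 D\right)$)
$\frac{1}{\left(A{\left(-2 \right)} + 21 K{\left(-1,4 \right)}\right) + \frac{1}{-5591}} = \frac{1}{\left(- 2 \left(-1 + 2 \left(-2\right)\right) + 21 \left(-3\right)\right) + \frac{1}{-5591}} = \frac{1}{\left(- 2 \left(-1 - 4\right) - 63\right) - \frac{1}{5591}} = \frac{1}{\left(\left(-2\right) \left(-5\right) - 63\right) - \frac{1}{5591}} = \frac{1}{\left(10 - 63\right) - \frac{1}{5591}} = \frac{1}{-53 - \frac{1}{5591}} = \frac{1}{- \frac{296324}{5591}} = - \frac{5591}{296324}$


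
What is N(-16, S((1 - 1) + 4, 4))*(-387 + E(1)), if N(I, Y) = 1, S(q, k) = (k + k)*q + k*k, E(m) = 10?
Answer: -377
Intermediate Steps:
S(q, k) = k² + 2*k*q (S(q, k) = (2*k)*q + k² = 2*k*q + k² = k² + 2*k*q)
N(-16, S((1 - 1) + 4, 4))*(-387 + E(1)) = 1*(-387 + 10) = 1*(-377) = -377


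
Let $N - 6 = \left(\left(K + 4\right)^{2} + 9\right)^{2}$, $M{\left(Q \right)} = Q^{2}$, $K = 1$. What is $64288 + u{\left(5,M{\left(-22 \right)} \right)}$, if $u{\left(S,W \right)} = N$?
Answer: $65450$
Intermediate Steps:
$N = 1162$ ($N = 6 + \left(\left(1 + 4\right)^{2} + 9\right)^{2} = 6 + \left(5^{2} + 9\right)^{2} = 6 + \left(25 + 9\right)^{2} = 6 + 34^{2} = 6 + 1156 = 1162$)
$u{\left(S,W \right)} = 1162$
$64288 + u{\left(5,M{\left(-22 \right)} \right)} = 64288 + 1162 = 65450$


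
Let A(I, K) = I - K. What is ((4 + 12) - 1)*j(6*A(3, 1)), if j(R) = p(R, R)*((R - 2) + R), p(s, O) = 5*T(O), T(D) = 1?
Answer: 1650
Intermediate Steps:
p(s, O) = 5 (p(s, O) = 5*1 = 5)
j(R) = -10 + 10*R (j(R) = 5*((R - 2) + R) = 5*((-2 + R) + R) = 5*(-2 + 2*R) = -10 + 10*R)
((4 + 12) - 1)*j(6*A(3, 1)) = ((4 + 12) - 1)*(-10 + 10*(6*(3 - 1*1))) = (16 - 1)*(-10 + 10*(6*(3 - 1))) = 15*(-10 + 10*(6*2)) = 15*(-10 + 10*12) = 15*(-10 + 120) = 15*110 = 1650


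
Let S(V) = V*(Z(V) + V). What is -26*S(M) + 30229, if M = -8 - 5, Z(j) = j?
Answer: 21441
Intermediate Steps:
M = -13
S(V) = 2*V**2 (S(V) = V*(V + V) = V*(2*V) = 2*V**2)
-26*S(M) + 30229 = -52*(-13)**2 + 30229 = -52*169 + 30229 = -26*338 + 30229 = -8788 + 30229 = 21441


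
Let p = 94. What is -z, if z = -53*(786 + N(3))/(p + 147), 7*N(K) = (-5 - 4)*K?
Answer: 290175/1687 ≈ 172.01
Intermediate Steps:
N(K) = -9*K/7 (N(K) = ((-5 - 4)*K)/7 = (-9*K)/7 = -9*K/7)
z = -290175/1687 (z = -53*(786 - 9/7*3)/(94 + 147) = -53*(786 - 27/7)/241 = -290175/(7*241) = -53*5475/1687 = -290175/1687 ≈ -172.01)
-z = -1*(-290175/1687) = 290175/1687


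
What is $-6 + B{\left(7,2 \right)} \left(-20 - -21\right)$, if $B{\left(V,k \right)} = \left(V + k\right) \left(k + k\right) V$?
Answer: $246$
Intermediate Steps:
$B{\left(V,k \right)} = 2 V k \left(V + k\right)$ ($B{\left(V,k \right)} = \left(V + k\right) 2 k V = 2 k \left(V + k\right) V = 2 V k \left(V + k\right)$)
$-6 + B{\left(7,2 \right)} \left(-20 - -21\right) = -6 + 2 \cdot 7 \cdot 2 \left(7 + 2\right) \left(-20 - -21\right) = -6 + 2 \cdot 7 \cdot 2 \cdot 9 \left(-20 + 21\right) = -6 + 252 \cdot 1 = -6 + 252 = 246$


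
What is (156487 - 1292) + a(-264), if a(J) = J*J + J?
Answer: 224627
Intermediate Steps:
a(J) = J + J² (a(J) = J² + J = J + J²)
(156487 - 1292) + a(-264) = (156487 - 1292) - 264*(1 - 264) = 155195 - 264*(-263) = 155195 + 69432 = 224627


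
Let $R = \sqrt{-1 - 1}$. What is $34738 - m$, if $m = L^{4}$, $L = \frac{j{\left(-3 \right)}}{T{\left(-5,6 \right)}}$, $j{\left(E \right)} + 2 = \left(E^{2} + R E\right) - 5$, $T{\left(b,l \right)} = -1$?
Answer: $34830 - 336 i \sqrt{2} \approx 34830.0 - 475.18 i$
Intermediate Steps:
$R = i \sqrt{2}$ ($R = \sqrt{-2} = i \sqrt{2} \approx 1.4142 i$)
$j{\left(E \right)} = -7 + E^{2} + i E \sqrt{2}$ ($j{\left(E \right)} = -2 - \left(5 - E^{2} - i \sqrt{2} E\right) = -2 - \left(5 - E^{2} - i E \sqrt{2}\right) = -2 + \left(-5 + E^{2} + i E \sqrt{2}\right) = -7 + E^{2} + i E \sqrt{2}$)
$L = -2 + 3 i \sqrt{2}$ ($L = \frac{-7 + \left(-3\right)^{2} + i \left(-3\right) \sqrt{2}}{-1} = \left(-7 + 9 - 3 i \sqrt{2}\right) \left(-1\right) = \left(2 - 3 i \sqrt{2}\right) \left(-1\right) = -2 + 3 i \sqrt{2} \approx -2.0 + 4.2426 i$)
$m = \left(-2 + 3 i \sqrt{2}\right)^{4} \approx -92.0 + 475.18 i$
$34738 - m = 34738 - \left(-92 + 336 i \sqrt{2}\right) = 34738 + \left(92 - 336 i \sqrt{2}\right) = 34830 - 336 i \sqrt{2}$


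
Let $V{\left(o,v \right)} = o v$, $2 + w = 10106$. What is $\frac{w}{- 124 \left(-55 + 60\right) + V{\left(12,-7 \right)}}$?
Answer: $- \frac{1263}{88} \approx -14.352$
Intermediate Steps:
$w = 10104$ ($w = -2 + 10106 = 10104$)
$\frac{w}{- 124 \left(-55 + 60\right) + V{\left(12,-7 \right)}} = \frac{10104}{- 124 \left(-55 + 60\right) + 12 \left(-7\right)} = \frac{10104}{\left(-124\right) 5 - 84} = \frac{10104}{-620 - 84} = \frac{10104}{-704} = 10104 \left(- \frac{1}{704}\right) = - \frac{1263}{88}$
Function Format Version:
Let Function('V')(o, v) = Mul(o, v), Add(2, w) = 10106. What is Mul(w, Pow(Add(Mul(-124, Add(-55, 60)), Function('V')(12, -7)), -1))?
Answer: Rational(-1263, 88) ≈ -14.352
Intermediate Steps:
w = 10104 (w = Add(-2, 10106) = 10104)
Mul(w, Pow(Add(Mul(-124, Add(-55, 60)), Function('V')(12, -7)), -1)) = Mul(10104, Pow(Add(Mul(-124, Add(-55, 60)), Mul(12, -7)), -1)) = Mul(10104, Pow(Add(Mul(-124, 5), -84), -1)) = Mul(10104, Pow(Add(-620, -84), -1)) = Mul(10104, Pow(-704, -1)) = Mul(10104, Rational(-1, 704)) = Rational(-1263, 88)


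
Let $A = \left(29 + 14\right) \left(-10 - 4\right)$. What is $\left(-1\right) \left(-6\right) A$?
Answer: $-3612$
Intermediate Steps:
$A = -602$ ($A = 43 \left(-14\right) = -602$)
$\left(-1\right) \left(-6\right) A = \left(-1\right) \left(-6\right) \left(-602\right) = 6 \left(-602\right) = -3612$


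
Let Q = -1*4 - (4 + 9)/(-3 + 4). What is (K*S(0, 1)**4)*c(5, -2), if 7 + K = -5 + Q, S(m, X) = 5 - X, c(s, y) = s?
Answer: -37120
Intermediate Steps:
Q = -17 (Q = -4 - 13/1 = -4 - 13 = -17)
K = -29 (K = -7 + (-5 - 17) = -7 - 22 = -29)
(K*S(0, 1)**4)*c(5, -2) = -29*(5 - 1*1)**4*5 = -29*(5 - 1)**4*5 = -29*4**4*5 = -29*256*5 = -7424*5 = -37120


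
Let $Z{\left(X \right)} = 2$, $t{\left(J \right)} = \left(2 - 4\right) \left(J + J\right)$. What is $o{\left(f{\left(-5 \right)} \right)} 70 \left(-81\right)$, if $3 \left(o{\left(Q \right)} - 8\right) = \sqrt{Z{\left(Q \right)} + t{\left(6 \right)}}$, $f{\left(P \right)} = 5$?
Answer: $-45360 - 1890 i \sqrt{22} \approx -45360.0 - 8864.9 i$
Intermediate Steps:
$t{\left(J \right)} = - 4 J$ ($t{\left(J \right)} = - 2 \cdot 2 J = - 4 J$)
$o{\left(Q \right)} = 8 + \frac{i \sqrt{22}}{3}$ ($o{\left(Q \right)} = 8 + \frac{\sqrt{2 - 24}}{3} = 8 + \frac{\sqrt{-22}}{3} = 8 + \frac{i \sqrt{22}}{3}$)
$o{\left(f{\left(-5 \right)} \right)} 70 \left(-81\right) = \left(8 + \frac{i \sqrt{22}}{3}\right) 70 \left(-81\right) = \left(560 + \frac{70 i \sqrt{22}}{3}\right) \left(-81\right) = -45360 - 1890 i \sqrt{22}$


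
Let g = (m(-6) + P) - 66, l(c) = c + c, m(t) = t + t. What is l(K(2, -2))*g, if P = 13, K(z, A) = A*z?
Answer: 520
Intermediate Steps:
m(t) = 2*t
l(c) = 2*c
g = -65 (g = (2*(-6) + 13) - 66 = (-12 + 13) - 66 = 1 - 66 = -65)
l(K(2, -2))*g = (2*(-2*2))*(-65) = (2*(-4))*(-65) = -8*(-65) = 520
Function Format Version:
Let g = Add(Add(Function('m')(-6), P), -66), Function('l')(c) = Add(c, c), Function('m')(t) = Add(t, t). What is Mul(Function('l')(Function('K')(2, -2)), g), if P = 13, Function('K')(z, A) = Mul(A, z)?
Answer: 520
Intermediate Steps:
Function('m')(t) = Mul(2, t)
Function('l')(c) = Mul(2, c)
g = -65 (g = Add(Add(Mul(2, -6), 13), -66) = Add(Add(-12, 13), -66) = Add(1, -66) = -65)
Mul(Function('l')(Function('K')(2, -2)), g) = Mul(Mul(2, Mul(-2, 2)), -65) = Mul(Mul(2, -4), -65) = Mul(-8, -65) = 520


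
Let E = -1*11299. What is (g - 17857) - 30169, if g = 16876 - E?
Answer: -19851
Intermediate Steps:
E = -11299
g = 28175 (g = 16876 - 1*(-11299) = 16876 + 11299 = 28175)
(g - 17857) - 30169 = (28175 - 17857) - 30169 = 10318 - 30169 = -19851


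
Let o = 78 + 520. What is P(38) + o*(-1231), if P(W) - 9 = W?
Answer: -736091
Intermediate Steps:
P(W) = 9 + W
o = 598
P(38) + o*(-1231) = (9 + 38) + 598*(-1231) = 47 - 736138 = -736091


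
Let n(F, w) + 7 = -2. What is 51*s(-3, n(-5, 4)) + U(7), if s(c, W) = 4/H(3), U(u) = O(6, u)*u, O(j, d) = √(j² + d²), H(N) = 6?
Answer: 34 + 7*√85 ≈ 98.537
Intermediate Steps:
n(F, w) = -9 (n(F, w) = -7 - 2 = -9)
O(j, d) = √(d² + j²)
U(u) = u*√(36 + u²) (U(u) = √(u² + 6²)*u = √(u² + 36)*u = √(36 + u²)*u = u*√(36 + u²))
s(c, W) = ⅔ (s(c, W) = 4/6 = 4*(⅙) = ⅔)
51*s(-3, n(-5, 4)) + U(7) = 51*(⅔) + 7*√(36 + 7²) = 34 + 7*√(36 + 49) = 34 + 7*√85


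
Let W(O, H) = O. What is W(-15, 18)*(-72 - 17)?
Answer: 1335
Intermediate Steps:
W(-15, 18)*(-72 - 17) = -15*(-72 - 17) = -15*(-89) = 1335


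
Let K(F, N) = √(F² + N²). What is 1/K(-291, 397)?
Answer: √242290/242290 ≈ 0.0020316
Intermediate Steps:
1/K(-291, 397) = 1/(√((-291)² + 397²)) = 1/(√(84681 + 157609)) = 1/(√242290) = √242290/242290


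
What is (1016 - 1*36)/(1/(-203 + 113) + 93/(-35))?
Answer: -617400/1681 ≈ -367.28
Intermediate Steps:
(1016 - 1*36)/(1/(-203 + 113) + 93/(-35)) = (1016 - 36)/(1/(-90) + 93*(-1/35)) = 980/(-1/90 - 93/35) = 980/(-1681/630) = -630/1681*980 = -617400/1681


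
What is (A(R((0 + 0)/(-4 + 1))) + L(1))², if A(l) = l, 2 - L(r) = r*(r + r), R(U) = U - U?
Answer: 0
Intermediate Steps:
R(U) = 0
L(r) = 2 - 2*r² (L(r) = 2 - r*(r + r) = 2 - r*2*r = 2 - 2*r²)
(A(R((0 + 0)/(-4 + 1))) + L(1))² = (0 + (2 - 2*1²))² = (0 + (2 - 2*1))² = (0 + (2 - 2))² = (0 + 0)² = 0² = 0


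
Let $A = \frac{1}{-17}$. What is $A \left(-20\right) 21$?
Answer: $\frac{420}{17} \approx 24.706$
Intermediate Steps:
$A = - \frac{1}{17} \approx -0.058824$
$A \left(-20\right) 21 = \left(- \frac{1}{17}\right) \left(-20\right) 21 = \frac{20}{17} \cdot 21 = \frac{420}{17}$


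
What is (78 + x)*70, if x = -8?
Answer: 4900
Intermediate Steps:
(78 + x)*70 = (78 - 8)*70 = 70*70 = 4900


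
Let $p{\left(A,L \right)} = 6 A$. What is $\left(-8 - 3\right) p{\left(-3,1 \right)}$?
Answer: $198$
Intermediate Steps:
$\left(-8 - 3\right) p{\left(-3,1 \right)} = \left(-8 - 3\right) 6 \left(-3\right) = \left(-11\right) \left(-18\right) = 198$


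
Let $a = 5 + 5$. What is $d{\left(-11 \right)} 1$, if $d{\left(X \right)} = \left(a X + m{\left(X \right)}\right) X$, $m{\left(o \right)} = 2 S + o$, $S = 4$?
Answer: $1243$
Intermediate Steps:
$m{\left(o \right)} = 8 + o$ ($m{\left(o \right)} = 2 \cdot 4 + o = 8 + o$)
$a = 10$
$d{\left(X \right)} = X \left(8 + 11 X\right)$ ($d{\left(X \right)} = \left(10 X + \left(8 + X\right)\right) X = \left(8 + 11 X\right) X = X \left(8 + 11 X\right)$)
$d{\left(-11 \right)} 1 = - 11 \left(8 + 11 \left(-11\right)\right) 1 = - 11 \left(8 - 121\right) 1 = \left(-11\right) \left(-113\right) 1 = 1243 \cdot 1 = 1243$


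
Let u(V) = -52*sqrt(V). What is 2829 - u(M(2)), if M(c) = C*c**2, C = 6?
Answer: 2829 + 104*sqrt(6) ≈ 3083.7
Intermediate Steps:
M(c) = 6*c**2
2829 - u(M(2)) = 2829 - (-52)*sqrt(6*2**2) = 2829 - (-52)*sqrt(6*4) = 2829 - (-52)*sqrt(24) = 2829 - (-52)*2*sqrt(6) = 2829 - (-104)*sqrt(6) = 2829 + 104*sqrt(6)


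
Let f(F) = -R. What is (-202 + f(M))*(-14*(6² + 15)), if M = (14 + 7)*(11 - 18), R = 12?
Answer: 152796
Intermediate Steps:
M = -147 (M = 21*(-7) = -147)
f(F) = -12 (f(F) = -1*12 = -12)
(-202 + f(M))*(-14*(6² + 15)) = (-202 - 12)*(-14*(6² + 15)) = -(-2996)*(36 + 15) = -(-2996)*51 = -214*(-714) = 152796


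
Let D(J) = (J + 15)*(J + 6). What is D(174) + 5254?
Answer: 39274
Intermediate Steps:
D(J) = (6 + J)*(15 + J) (D(J) = (15 + J)*(6 + J) = (6 + J)*(15 + J))
D(174) + 5254 = (90 + 174**2 + 21*174) + 5254 = (90 + 30276 + 3654) + 5254 = 34020 + 5254 = 39274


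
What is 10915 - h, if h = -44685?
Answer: 55600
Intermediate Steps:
10915 - h = 10915 - 1*(-44685) = 10915 + 44685 = 55600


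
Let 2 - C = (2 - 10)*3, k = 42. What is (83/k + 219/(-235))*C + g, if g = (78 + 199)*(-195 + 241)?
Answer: 63015761/4935 ≈ 12769.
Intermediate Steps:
g = 12742 (g = 277*46 = 12742)
C = 26 (C = 2 - (2 - 10)*3 = 2 - (-8)*3 = 2 - 1*(-24) = 2 + 24 = 26)
(83/k + 219/(-235))*C + g = (83/42 + 219/(-235))*26 + 12742 = (83*(1/42) + 219*(-1/235))*26 + 12742 = (83/42 - 219/235)*26 + 12742 = (10307/9870)*26 + 12742 = 133991/4935 + 12742 = 63015761/4935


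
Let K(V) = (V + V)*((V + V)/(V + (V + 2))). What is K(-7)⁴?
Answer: 5764801/81 ≈ 71170.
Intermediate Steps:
K(V) = 4*V²/(2 + 2*V) (K(V) = (2*V)*((2*V)/(V + (2 + V))) = (2*V)*((2*V)/(2 + 2*V)) = (2*V)*(2*V/(2 + 2*V)) = 4*V²/(2 + 2*V))
K(-7)⁴ = (2*(-7)²/(1 - 7))⁴ = (2*49/(-6))⁴ = (2*49*(-⅙))⁴ = (-49/3)⁴ = 5764801/81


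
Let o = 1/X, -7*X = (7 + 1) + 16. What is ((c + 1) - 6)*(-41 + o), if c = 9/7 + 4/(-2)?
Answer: 4955/21 ≈ 235.95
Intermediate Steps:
X = -24/7 (X = -((7 + 1) + 16)/7 = -(8 + 16)/7 = -1/7*24 = -24/7 ≈ -3.4286)
c = -5/7 (c = 9*(1/7) + 4*(-1/2) = 9/7 - 2 = -5/7 ≈ -0.71429)
o = -7/24 (o = 1/(-24/7) = -7/24 ≈ -0.29167)
((c + 1) - 6)*(-41 + o) = ((-5/7 + 1) - 6)*(-41 - 7/24) = (2/7 - 6)*(-991/24) = -40/7*(-991/24) = 4955/21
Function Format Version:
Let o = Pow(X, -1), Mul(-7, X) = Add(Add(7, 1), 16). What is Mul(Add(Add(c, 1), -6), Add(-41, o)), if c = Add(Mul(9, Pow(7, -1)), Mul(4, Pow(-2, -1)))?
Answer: Rational(4955, 21) ≈ 235.95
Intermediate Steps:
X = Rational(-24, 7) (X = Mul(Rational(-1, 7), Add(Add(7, 1), 16)) = Mul(Rational(-1, 7), Add(8, 16)) = Mul(Rational(-1, 7), 24) = Rational(-24, 7) ≈ -3.4286)
c = Rational(-5, 7) (c = Add(Mul(9, Rational(1, 7)), Mul(4, Rational(-1, 2))) = Add(Rational(9, 7), -2) = Rational(-5, 7) ≈ -0.71429)
o = Rational(-7, 24) (o = Pow(Rational(-24, 7), -1) = Rational(-7, 24) ≈ -0.29167)
Mul(Add(Add(c, 1), -6), Add(-41, o)) = Mul(Add(Add(Rational(-5, 7), 1), -6), Add(-41, Rational(-7, 24))) = Mul(Add(Rational(2, 7), -6), Rational(-991, 24)) = Mul(Rational(-40, 7), Rational(-991, 24)) = Rational(4955, 21)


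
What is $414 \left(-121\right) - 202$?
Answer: $-50296$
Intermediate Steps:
$414 \left(-121\right) - 202 = -50094 - 202 = -50296$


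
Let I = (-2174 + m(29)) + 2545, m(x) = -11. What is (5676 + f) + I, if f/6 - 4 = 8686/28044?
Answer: 14166563/2337 ≈ 6061.9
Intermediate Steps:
I = 360 (I = (-2174 - 11) + 2545 = -2185 + 2545 = 360)
f = 60431/2337 (f = 24 + 6*(8686/28044) = 24 + 6*(8686*(1/28044)) = 24 + 6*(4343/14022) = 24 + 4343/2337 = 60431/2337 ≈ 25.858)
(5676 + f) + I = (5676 + 60431/2337) + 360 = 13325243/2337 + 360 = 14166563/2337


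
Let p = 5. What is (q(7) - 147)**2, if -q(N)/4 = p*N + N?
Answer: 99225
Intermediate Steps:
q(N) = -24*N (q(N) = -4*(5*N + N) = -24*N)
(q(7) - 147)**2 = (-24*7 - 147)**2 = (-168 - 147)**2 = (-315)**2 = 99225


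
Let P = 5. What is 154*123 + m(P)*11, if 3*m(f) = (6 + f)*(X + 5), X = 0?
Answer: 57431/3 ≈ 19144.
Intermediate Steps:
m(f) = 10 + 5*f/3 (m(f) = ((6 + f)*(0 + 5))/3 = ((6 + f)*5)/3 = (30 + 5*f)/3 = 10 + 5*f/3)
154*123 + m(P)*11 = 154*123 + (10 + (5/3)*5)*11 = 18942 + (10 + 25/3)*11 = 18942 + (55/3)*11 = 18942 + 605/3 = 57431/3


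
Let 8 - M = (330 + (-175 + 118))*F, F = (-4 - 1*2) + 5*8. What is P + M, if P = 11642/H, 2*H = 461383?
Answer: -4278842658/461383 ≈ -9274.0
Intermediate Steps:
H = 461383/2 (H = (1/2)*461383 = 461383/2 ≈ 2.3069e+5)
F = 34 (F = (-4 - 2) + 40 = -6 + 40 = 34)
M = -9274 (M = 8 - (330 + (-175 + 118))*34 = 8 - (330 - 57)*34 = 8 - 273*34 = 8 - 1*9282 = 8 - 9282 = -9274)
P = 23284/461383 (P = 11642/(461383/2) = 11642*(2/461383) = 23284/461383 ≈ 0.050466)
P + M = 23284/461383 - 9274 = -4278842658/461383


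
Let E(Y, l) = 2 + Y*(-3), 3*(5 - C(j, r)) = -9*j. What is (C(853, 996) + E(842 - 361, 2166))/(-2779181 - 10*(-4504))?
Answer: -1123/2734141 ≈ -0.00041073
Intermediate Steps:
C(j, r) = 5 + 3*j (C(j, r) = 5 - (-3)*j = 5 + 3*j)
E(Y, l) = 2 - 3*Y
(C(853, 996) + E(842 - 361, 2166))/(-2779181 - 10*(-4504)) = ((5 + 3*853) + (2 - 3*(842 - 361)))/(-2779181 - 10*(-4504)) = ((5 + 2559) + (2 - 3*481))/(-2779181 + 45040) = (2564 + (2 - 1443))/(-2734141) = (2564 - 1441)*(-1/2734141) = 1123*(-1/2734141) = -1123/2734141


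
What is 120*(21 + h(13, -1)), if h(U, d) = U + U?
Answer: 5640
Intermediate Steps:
h(U, d) = 2*U
120*(21 + h(13, -1)) = 120*(21 + 2*13) = 120*(21 + 26) = 120*47 = 5640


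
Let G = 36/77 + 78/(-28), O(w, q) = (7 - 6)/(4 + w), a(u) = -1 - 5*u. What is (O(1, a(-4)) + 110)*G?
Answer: -28101/110 ≈ -255.46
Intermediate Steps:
O(w, q) = 1/(4 + w)
G = -51/22 (G = 36*(1/77) + 78*(-1/28) = 36/77 - 39/14 = -51/22 ≈ -2.3182)
(O(1, a(-4)) + 110)*G = (1/(4 + 1) + 110)*(-51/22) = (1/5 + 110)*(-51/22) = (⅕ + 110)*(-51/22) = (551/5)*(-51/22) = -28101/110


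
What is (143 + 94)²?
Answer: 56169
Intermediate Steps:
(143 + 94)² = 237² = 56169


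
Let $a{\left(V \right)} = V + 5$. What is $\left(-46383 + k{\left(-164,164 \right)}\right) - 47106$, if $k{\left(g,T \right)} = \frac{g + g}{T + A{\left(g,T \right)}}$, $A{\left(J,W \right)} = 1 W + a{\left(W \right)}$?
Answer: $- \frac{46464361}{497} \approx -93490.0$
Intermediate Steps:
$a{\left(V \right)} = 5 + V$
$A{\left(J,W \right)} = 5 + 2 W$ ($A{\left(J,W \right)} = 1 W + \left(5 + W\right) = W + \left(5 + W\right) = 5 + 2 W$)
$k{\left(g,T \right)} = \frac{2 g}{5 + 3 T}$ ($k{\left(g,T \right)} = \frac{g + g}{T + \left(5 + 2 T\right)} = \frac{2 g}{5 + 3 T}$)
$\left(-46383 + k{\left(-164,164 \right)}\right) - 47106 = \left(-46383 + 2 \left(-164\right) \frac{1}{5 + 3 \cdot 164}\right) - 47106 = \left(-46383 + 2 \left(-164\right) \frac{1}{5 + 492}\right) - 47106 = \left(-46383 + 2 \left(-164\right) \frac{1}{497}\right) - 47106 = \left(-46383 - \frac{328}{497}\right) - 47106 = - \frac{23052679}{497} - 47106 = - \frac{46464361}{497}$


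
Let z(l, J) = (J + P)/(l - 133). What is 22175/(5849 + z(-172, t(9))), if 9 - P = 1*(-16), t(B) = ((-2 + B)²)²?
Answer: 6763375/1781519 ≈ 3.7964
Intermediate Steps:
t(B) = (-2 + B)⁴
P = 25 (P = 9 - (-16) = 9 - 1*(-16) = 9 + 16 = 25)
z(l, J) = (25 + J)/(-133 + l) (z(l, J) = (J + 25)/(l - 133) = (25 + J)/(-133 + l))
22175/(5849 + z(-172, t(9))) = 22175/(5849 + (25 + (-2 + 9)⁴)/(-133 - 172)) = 22175/(5849 + (25 + 7⁴)/(-305)) = 22175/(5849 - (25 + 2401)/305) = 22175/(5849 - 1/305*2426) = 22175/(5849 - 2426/305) = 22175/(1781519/305) = 22175*(305/1781519) = 6763375/1781519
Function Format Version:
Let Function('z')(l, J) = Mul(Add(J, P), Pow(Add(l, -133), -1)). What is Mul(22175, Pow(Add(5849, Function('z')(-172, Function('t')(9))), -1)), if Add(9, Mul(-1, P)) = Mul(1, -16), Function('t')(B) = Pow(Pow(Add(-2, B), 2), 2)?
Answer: Rational(6763375, 1781519) ≈ 3.7964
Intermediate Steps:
Function('t')(B) = Pow(Add(-2, B), 4)
P = 25 (P = Add(9, Mul(-1, Mul(1, -16))) = Add(9, Mul(-1, -16)) = Add(9, 16) = 25)
Function('z')(l, J) = Mul(Pow(Add(-133, l), -1), Add(25, J)) (Function('z')(l, J) = Mul(Add(J, 25), Pow(Add(l, -133), -1)) = Mul(Add(25, J), Pow(Add(-133, l), -1)) = Mul(Pow(Add(-133, l), -1), Add(25, J)))
Mul(22175, Pow(Add(5849, Function('z')(-172, Function('t')(9))), -1)) = Mul(22175, Pow(Add(5849, Mul(Pow(Add(-133, -172), -1), Add(25, Pow(Add(-2, 9), 4)))), -1)) = Mul(22175, Pow(Add(5849, Mul(Pow(-305, -1), Add(25, Pow(7, 4)))), -1)) = Mul(22175, Pow(Add(5849, Mul(Rational(-1, 305), Add(25, 2401))), -1)) = Mul(22175, Pow(Add(5849, Mul(Rational(-1, 305), 2426)), -1)) = Mul(22175, Pow(Add(5849, Rational(-2426, 305)), -1)) = Mul(22175, Pow(Rational(1781519, 305), -1)) = Mul(22175, Rational(305, 1781519)) = Rational(6763375, 1781519)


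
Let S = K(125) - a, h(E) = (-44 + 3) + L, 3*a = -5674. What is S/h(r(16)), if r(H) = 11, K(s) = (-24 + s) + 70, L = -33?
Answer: -6187/222 ≈ -27.869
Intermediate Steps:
a = -5674/3 (a = (⅓)*(-5674) = -5674/3 ≈ -1891.3)
K(s) = 46 + s
h(E) = -74 (h(E) = (-44 + 3) - 33 = -41 - 33 = -74)
S = 6187/3 (S = (46 + 125) - 1*(-5674/3) = 171 + 5674/3 = 6187/3 ≈ 2062.3)
S/h(r(16)) = (6187/3)/(-74) = (6187/3)*(-1/74) = -6187/222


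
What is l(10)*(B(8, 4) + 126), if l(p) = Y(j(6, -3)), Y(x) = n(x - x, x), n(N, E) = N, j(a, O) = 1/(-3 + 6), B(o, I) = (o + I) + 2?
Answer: 0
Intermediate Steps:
B(o, I) = 2 + I + o (B(o, I) = (I + o) + 2 = 2 + I + o)
j(a, O) = ⅓ (j(a, O) = 1/3 = ⅓)
Y(x) = 0 (Y(x) = x - x = 0)
l(p) = 0
l(10)*(B(8, 4) + 126) = 0*((2 + 4 + 8) + 126) = 0*(14 + 126) = 0*140 = 0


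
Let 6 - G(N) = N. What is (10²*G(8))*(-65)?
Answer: 13000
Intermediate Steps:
G(N) = 6 - N
(10²*G(8))*(-65) = (10²*(6 - 1*8))*(-65) = (100*(6 - 8))*(-65) = (100*(-2))*(-65) = -200*(-65) = 13000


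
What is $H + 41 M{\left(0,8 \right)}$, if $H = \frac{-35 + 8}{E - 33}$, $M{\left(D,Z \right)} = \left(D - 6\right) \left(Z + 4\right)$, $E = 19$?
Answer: $- \frac{41301}{14} \approx -2950.1$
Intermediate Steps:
$M{\left(D,Z \right)} = \left(-6 + D\right) \left(4 + Z\right)$
$H = \frac{27}{14}$ ($H = \frac{-35 + 8}{19 - 33} = - \frac{27}{-14} = \left(-27\right) \left(- \frac{1}{14}\right) = \frac{27}{14} \approx 1.9286$)
$H + 41 M{\left(0,8 \right)} = \frac{27}{14} + 41 \left(-24 - 48 + 4 \cdot 0 + 0 \cdot 8\right) = \frac{27}{14} + 41 \left(-24 - 48 + 0 + 0\right) = \frac{27}{14} + 41 \left(-72\right) = \frac{27}{14} - 2952 = - \frac{41301}{14}$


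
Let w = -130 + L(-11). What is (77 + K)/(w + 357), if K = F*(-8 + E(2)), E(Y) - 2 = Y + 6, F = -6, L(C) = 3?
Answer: 13/46 ≈ 0.28261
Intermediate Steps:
E(Y) = 8 + Y (E(Y) = 2 + (Y + 6) = 2 + (6 + Y) = 8 + Y)
w = -127 (w = -130 + 3 = -127)
K = -12 (K = -6*(-8 + (8 + 2)) = -6*(-8 + 10) = -6*2 = -12)
(77 + K)/(w + 357) = (77 - 12)/(-127 + 357) = 65/230 = 65*(1/230) = 13/46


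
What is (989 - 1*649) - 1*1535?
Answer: -1195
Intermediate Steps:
(989 - 1*649) - 1*1535 = (989 - 649) - 1535 = 340 - 1535 = -1195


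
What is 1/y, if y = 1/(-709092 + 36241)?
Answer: -672851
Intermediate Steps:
y = -1/672851 (y = 1/(-672851) = -1/672851 ≈ -1.4862e-6)
1/y = 1/(-1/672851) = -672851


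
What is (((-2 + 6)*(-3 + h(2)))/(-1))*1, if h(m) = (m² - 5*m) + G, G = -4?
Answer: 52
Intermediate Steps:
h(m) = -4 + m² - 5*m (h(m) = (m² - 5*m) - 4 = -4 + m² - 5*m)
(((-2 + 6)*(-3 + h(2)))/(-1))*1 = (((-2 + 6)*(-3 + (-4 + 2² - 5*2)))/(-1))*1 = ((4*(-3 + (-4 + 4 - 10)))*(-1))*1 = ((4*(-3 - 10))*(-1))*1 = ((4*(-13))*(-1))*1 = -52*(-1)*1 = 52*1 = 52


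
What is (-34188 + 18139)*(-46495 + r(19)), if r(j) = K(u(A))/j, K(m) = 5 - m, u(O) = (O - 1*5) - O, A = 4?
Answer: 14177606355/19 ≈ 7.4619e+8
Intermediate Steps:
u(O) = -5 (u(O) = (O - 5) - O = (-5 + O) - O = -5)
r(j) = 10/j (r(j) = (5 - 1*(-5))/j = (5 + 5)/j = 10/j)
(-34188 + 18139)*(-46495 + r(19)) = (-34188 + 18139)*(-46495 + 10/19) = -16049*(-46495 + 10*(1/19)) = -16049*(-46495 + 10/19) = -16049*(-883395/19) = 14177606355/19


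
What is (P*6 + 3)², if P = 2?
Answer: 225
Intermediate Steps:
(P*6 + 3)² = (2*6 + 3)² = (12 + 3)² = 15² = 225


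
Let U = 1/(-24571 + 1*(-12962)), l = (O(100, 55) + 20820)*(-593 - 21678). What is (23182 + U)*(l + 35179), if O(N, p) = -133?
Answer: -133612470737748330/12511 ≈ -1.0680e+13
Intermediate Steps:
l = -460720177 (l = (-133 + 20820)*(-593 - 21678) = 20687*(-22271) = -460720177)
U = -1/37533 (U = 1/(-24571 - 12962) = 1/(-37533) = -1/37533 ≈ -2.6643e-5)
(23182 + U)*(l + 35179) = (23182 - 1/37533)*(-460720177 + 35179) = (870090005/37533)*(-460684998) = -133612470737748330/12511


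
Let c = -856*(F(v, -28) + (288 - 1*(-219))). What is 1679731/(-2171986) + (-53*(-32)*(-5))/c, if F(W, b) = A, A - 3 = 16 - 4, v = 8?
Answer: -45758695057/60657053022 ≈ -0.75438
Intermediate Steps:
A = 15 (A = 3 + (16 - 4) = 3 + 12 = 15)
F(W, b) = 15
c = -446832 (c = -856*(15 + (288 - 1*(-219))) = -856*(15 + (288 + 219)) = -856*(15 + 507) = -856*522 = -446832)
1679731/(-2171986) + (-53*(-32)*(-5))/c = 1679731/(-2171986) + (-53*(-32)*(-5))/(-446832) = 1679731*(-1/2171986) + (1696*(-5))*(-1/446832) = -1679731/2171986 - 8480*(-1/446832) = -1679731/2171986 + 530/27927 = -45758695057/60657053022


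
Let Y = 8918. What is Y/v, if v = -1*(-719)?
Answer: 8918/719 ≈ 12.403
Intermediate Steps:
v = 719
Y/v = 8918/719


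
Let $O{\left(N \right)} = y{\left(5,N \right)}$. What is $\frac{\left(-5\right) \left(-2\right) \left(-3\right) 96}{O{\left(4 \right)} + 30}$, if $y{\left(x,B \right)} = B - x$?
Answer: $- \frac{2880}{29} \approx -99.31$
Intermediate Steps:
$O{\left(N \right)} = -5 + N$ ($O{\left(N \right)} = N - 5 = -5 + N$)
$\frac{\left(-5\right) \left(-2\right) \left(-3\right) 96}{O{\left(4 \right)} + 30} = \frac{\left(-5\right) \left(-2\right) \left(-3\right) 96}{\left(-5 + 4\right) + 30} = \frac{10 \left(-3\right) 96}{-1 + 30} = \frac{\left(-30\right) 96}{29} = \left(-2880\right) \frac{1}{29} = - \frac{2880}{29}$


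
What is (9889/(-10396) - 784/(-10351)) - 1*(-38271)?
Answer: 4118209675341/107608996 ≈ 38270.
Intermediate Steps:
(9889/(-10396) - 784/(-10351)) - 1*(-38271) = (9889*(-1/10396) - 784*(-1/10351)) + 38271 = (-9889/10396 + 784/10351) + 38271 = -94210575/107608996 + 38271 = 4118209675341/107608996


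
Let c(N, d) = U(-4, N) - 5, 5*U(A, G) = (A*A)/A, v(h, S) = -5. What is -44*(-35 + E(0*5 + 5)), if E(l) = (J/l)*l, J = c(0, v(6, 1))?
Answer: 8976/5 ≈ 1795.2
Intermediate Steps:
U(A, G) = A/5 (U(A, G) = ((A*A)/A)/5 = (A**2/A)/5 = A/5)
c(N, d) = -29/5 (c(N, d) = (1/5)*(-4) - 5 = -4/5 - 5 = -29/5)
J = -29/5 ≈ -5.8000
E(l) = -29/5 (E(l) = (-29/(5*l))*l = -29/5)
-44*(-35 + E(0*5 + 5)) = -44*(-35 - 29/5) = -44*(-204/5) = 8976/5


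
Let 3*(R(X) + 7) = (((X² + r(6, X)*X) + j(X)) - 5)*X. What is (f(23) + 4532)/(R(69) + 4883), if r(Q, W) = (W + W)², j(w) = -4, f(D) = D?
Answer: 911/6067400 ≈ 0.00015015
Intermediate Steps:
r(Q, W) = 4*W² (r(Q, W) = (2*W)² = 4*W²)
R(X) = -7 + X*(-9 + X² + 4*X³)/3 (R(X) = -7 + ((((X² + (4*X²)*X) - 4) - 5)*X)/3 = -7 + ((((X² + 4*X³) - 4) - 5)*X)/3 = -7 + (((-4 + X² + 4*X³) - 5)*X)/3 = -7 + ((-9 + X² + 4*X³)*X)/3 = -7 + (X*(-9 + X² + 4*X³))/3 = -7 + X*(-9 + X² + 4*X³)/3)
(f(23) + 4532)/(R(69) + 4883) = (23 + 4532)/((-7 - 3*69 + (⅓)*69³ + (4/3)*69⁴) + 4883) = 4555/((-7 - 207 + (⅓)*328509 + (4/3)*22667121) + 4883) = 4555/((-7 - 207 + 109503 + 30222828) + 4883) = 4555/(30332117 + 4883) = 4555/30337000 = 4555*(1/30337000) = 911/6067400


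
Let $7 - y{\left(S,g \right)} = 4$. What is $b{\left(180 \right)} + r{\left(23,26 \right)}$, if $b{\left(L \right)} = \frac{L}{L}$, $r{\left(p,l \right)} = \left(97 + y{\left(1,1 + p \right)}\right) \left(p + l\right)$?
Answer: $4901$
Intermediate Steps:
$y{\left(S,g \right)} = 3$ ($y{\left(S,g \right)} = 7 - 4 = 3$)
$r{\left(p,l \right)} = 100 l + 100 p$ ($r{\left(p,l \right)} = \left(97 + 3\right) \left(p + l\right) = 100 \left(l + p\right) = 100 l + 100 p$)
$b{\left(L \right)} = 1$
$b{\left(180 \right)} + r{\left(23,26 \right)} = 1 + \left(100 \cdot 26 + 100 \cdot 23\right) = 1 + \left(2600 + 2300\right) = 1 + 4900 = 4901$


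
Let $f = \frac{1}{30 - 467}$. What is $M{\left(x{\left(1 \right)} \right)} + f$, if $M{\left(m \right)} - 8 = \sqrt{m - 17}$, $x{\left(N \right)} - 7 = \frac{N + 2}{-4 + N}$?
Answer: $\frac{3495}{437} + i \sqrt{11} \approx 7.9977 + 3.3166 i$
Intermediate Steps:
$x{\left(N \right)} = 7 + \frac{2 + N}{-4 + N}$ ($x{\left(N \right)} = 7 + \frac{N + 2}{-4 + N} = 7 + \frac{2 + N}{-4 + N}$)
$M{\left(m \right)} = 8 + \sqrt{-17 + m}$ ($M{\left(m \right)} = 8 + \sqrt{m - 17} = 8 + \sqrt{-17 + m}$)
$f = - \frac{1}{437}$ ($f = \frac{1}{-437} = - \frac{1}{437} \approx -0.0022883$)
$M{\left(x{\left(1 \right)} \right)} + f = \left(8 + \sqrt{-17 + \frac{2 \left(-13 + 4 \cdot 1\right)}{-4 + 1}}\right) - \frac{1}{437} = \left(8 + \sqrt{-17 + \frac{2 \left(-13 + 4\right)}{-3}}\right) - \frac{1}{437} = \left(8 + \sqrt{-17 + 2 \left(- \frac{1}{3}\right) \left(-9\right)}\right) - \frac{1}{437} = \left(8 + \sqrt{-17 + 6}\right) - \frac{1}{437} = \left(8 + \sqrt{-11}\right) - \frac{1}{437} = \left(8 + i \sqrt{11}\right) - \frac{1}{437} = \frac{3495}{437} + i \sqrt{11}$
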